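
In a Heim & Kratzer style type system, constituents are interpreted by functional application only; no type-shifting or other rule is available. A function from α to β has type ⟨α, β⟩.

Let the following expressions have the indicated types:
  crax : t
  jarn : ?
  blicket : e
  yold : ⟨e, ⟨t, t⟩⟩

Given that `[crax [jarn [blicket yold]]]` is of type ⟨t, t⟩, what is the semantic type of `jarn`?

⟨⟨t, t⟩, ⟨t, ⟨t, t⟩⟩⟩

For [crax [jarn [blicket yold]]] to have type ⟨t, t⟩ with crax of type t, [jarn [blicket yold]] must be the function: [jarn [blicket yold]] : ⟨t, ⟨t, t⟩⟩.
For [jarn [blicket yold]] to have type ⟨t, ⟨t, t⟩⟩ with [blicket yold] of type ⟨t, t⟩, jarn must be the function: jarn : ⟨⟨t, t⟩, ⟨t, ⟨t, t⟩⟩⟩.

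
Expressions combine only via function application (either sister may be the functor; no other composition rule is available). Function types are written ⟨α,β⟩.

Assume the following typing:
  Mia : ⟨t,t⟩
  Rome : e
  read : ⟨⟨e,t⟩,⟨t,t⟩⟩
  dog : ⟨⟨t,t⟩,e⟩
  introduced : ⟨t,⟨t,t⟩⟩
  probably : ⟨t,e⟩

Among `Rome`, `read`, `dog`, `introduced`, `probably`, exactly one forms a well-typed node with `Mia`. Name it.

Rome : e — does not combine with Mia.
read : ⟨⟨e,t⟩,⟨t,t⟩⟩ — does not combine with Mia.
dog — combines: dog : ⟨⟨t,t⟩,e⟩ takes Mia : ⟨t,t⟩ as argument, giving e.
introduced : ⟨t,⟨t,t⟩⟩ — does not combine with Mia.
probably : ⟨t,e⟩ — does not combine with Mia.

dog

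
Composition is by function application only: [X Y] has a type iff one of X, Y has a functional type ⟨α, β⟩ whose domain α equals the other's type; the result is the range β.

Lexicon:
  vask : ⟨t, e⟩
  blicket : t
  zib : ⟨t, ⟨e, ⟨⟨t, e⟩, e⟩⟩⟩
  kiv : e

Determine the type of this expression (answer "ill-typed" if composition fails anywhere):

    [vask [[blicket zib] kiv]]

At [blicket zib], zib : ⟨t, ⟨e, ⟨⟨t, e⟩, e⟩⟩⟩ takes blicket : t, giving ⟨e, ⟨⟨t, e⟩, e⟩⟩.
At [[blicket zib] kiv], [blicket zib] : ⟨e, ⟨⟨t, e⟩, e⟩⟩ takes kiv : e, giving ⟨⟨t, e⟩, e⟩.
At [vask [[blicket zib] kiv]], [[blicket zib] kiv] : ⟨⟨t, e⟩, e⟩ takes vask : ⟨t, e⟩, giving e.

e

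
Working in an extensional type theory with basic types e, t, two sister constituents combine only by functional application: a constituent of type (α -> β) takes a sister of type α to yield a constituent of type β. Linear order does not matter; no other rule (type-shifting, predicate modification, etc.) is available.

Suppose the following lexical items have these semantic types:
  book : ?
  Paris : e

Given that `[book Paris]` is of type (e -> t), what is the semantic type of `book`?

[book Paris] must have type (e -> t). The sister Paris has type e; that is not a function onto (e -> t), so book must be the functor, of type (e -> (e -> t)).

(e -> (e -> t))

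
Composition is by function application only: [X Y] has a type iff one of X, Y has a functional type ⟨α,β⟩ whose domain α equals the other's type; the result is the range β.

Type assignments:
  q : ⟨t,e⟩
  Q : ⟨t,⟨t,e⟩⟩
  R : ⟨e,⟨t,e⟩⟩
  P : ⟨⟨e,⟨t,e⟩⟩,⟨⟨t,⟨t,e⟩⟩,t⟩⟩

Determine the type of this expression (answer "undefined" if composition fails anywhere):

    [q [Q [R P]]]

e

[R P]: ⟨⟨e,⟨t,e⟩⟩,⟨⟨t,⟨t,e⟩⟩,t⟩⟩ applied to ⟨e,⟨t,e⟩⟩ yields ⟨⟨t,⟨t,e⟩⟩,t⟩.
[Q [R P]]: ⟨⟨t,⟨t,e⟩⟩,t⟩ applied to ⟨t,⟨t,e⟩⟩ yields t.
[q [Q [R P]]]: ⟨t,e⟩ applied to t yields e.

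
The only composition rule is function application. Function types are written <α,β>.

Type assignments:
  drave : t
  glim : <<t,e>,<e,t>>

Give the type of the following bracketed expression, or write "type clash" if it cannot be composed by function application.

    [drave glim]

type clash

[drave glim]: t with <<t,e>,<e,t>> — neither is a function whose domain matches the other; composition fails here.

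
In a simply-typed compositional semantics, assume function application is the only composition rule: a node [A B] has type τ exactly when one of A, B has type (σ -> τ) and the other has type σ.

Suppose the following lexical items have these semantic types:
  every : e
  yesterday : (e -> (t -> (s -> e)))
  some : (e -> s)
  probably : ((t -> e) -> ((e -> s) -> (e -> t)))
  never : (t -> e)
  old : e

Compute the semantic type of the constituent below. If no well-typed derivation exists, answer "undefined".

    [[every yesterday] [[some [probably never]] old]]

(s -> e)

[every yesterday]: functor yesterday : (e -> (t -> (s -> e))), argument every : e; result (t -> (s -> e)).
[probably never]: functor probably : ((t -> e) -> ((e -> s) -> (e -> t))), argument never : (t -> e); result ((e -> s) -> (e -> t)).
[some [probably never]]: functor [probably never] : ((e -> s) -> (e -> t)), argument some : (e -> s); result (e -> t).
[[some [probably never]] old]: functor [some [probably never]] : (e -> t), argument old : e; result t.
[[every yesterday] [[some [probably never]] old]]: functor [every yesterday] : (t -> (s -> e)), argument [[some [probably never]] old] : t; result (s -> e).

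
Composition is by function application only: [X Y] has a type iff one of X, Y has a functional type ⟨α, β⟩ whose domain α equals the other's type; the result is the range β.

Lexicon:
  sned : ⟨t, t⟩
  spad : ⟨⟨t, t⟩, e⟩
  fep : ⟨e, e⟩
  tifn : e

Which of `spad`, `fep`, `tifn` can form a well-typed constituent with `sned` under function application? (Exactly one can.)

spad

spad — combines: spad : ⟨⟨t, t⟩, e⟩ takes sned : ⟨t, t⟩ as argument, giving e.
fep : ⟨e, e⟩ — does not combine with sned.
tifn : e — does not combine with sned.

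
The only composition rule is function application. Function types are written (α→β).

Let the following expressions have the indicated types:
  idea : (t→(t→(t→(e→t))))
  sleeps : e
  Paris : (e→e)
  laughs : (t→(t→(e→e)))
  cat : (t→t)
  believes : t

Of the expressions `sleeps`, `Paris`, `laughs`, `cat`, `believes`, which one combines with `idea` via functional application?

sleeps : e — does not combine with idea.
Paris : (e→e) — does not combine with idea.
laughs : (t→(t→(e→e))) — does not combine with idea.
cat : (t→t) — does not combine with idea.
believes — combines: idea : (t→(t→(t→(e→t)))) takes believes : t as argument, giving (t→(t→(e→t))).

believes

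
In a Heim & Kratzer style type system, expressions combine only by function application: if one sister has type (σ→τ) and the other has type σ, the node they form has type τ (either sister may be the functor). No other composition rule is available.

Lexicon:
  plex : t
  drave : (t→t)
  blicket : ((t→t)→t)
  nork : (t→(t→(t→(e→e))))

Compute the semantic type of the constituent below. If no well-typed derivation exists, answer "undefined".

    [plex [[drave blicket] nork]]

(t→(e→e))

[drave blicket] — blicket of type ((t→t)→t) combines with drave of type (t→t): type t.
[[drave blicket] nork] — nork of type (t→(t→(t→(e→e)))) combines with [drave blicket] of type t: type (t→(t→(e→e))).
[plex [[drave blicket] nork]] — [[drave blicket] nork] of type (t→(t→(e→e))) combines with plex of type t: type (t→(e→e)).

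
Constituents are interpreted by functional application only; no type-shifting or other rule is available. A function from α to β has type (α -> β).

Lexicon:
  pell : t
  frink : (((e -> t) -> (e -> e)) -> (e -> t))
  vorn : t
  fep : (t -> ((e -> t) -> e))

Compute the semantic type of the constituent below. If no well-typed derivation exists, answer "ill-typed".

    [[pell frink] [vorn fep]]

ill-typed

[pell frink]: t with (((e -> t) -> (e -> e)) -> (e -> t)) — neither is a function whose domain matches the other; composition fails here.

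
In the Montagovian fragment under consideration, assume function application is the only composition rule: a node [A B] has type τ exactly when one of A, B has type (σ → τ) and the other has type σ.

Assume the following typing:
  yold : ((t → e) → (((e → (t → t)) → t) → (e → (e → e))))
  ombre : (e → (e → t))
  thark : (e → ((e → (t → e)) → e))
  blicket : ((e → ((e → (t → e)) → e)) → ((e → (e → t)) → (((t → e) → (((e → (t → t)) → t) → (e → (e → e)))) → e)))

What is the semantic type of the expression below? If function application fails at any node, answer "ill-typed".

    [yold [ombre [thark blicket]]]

e

[thark blicket] — blicket of type ((e → ((e → (t → e)) → e)) → ((e → (e → t)) → (((t → e) → (((e → (t → t)) → t) → (e → (e → e)))) → e))) combines with thark of type (e → ((e → (t → e)) → e)): type ((e → (e → t)) → (((t → e) → (((e → (t → t)) → t) → (e → (e → e)))) → e)).
[ombre [thark blicket]] — [thark blicket] of type ((e → (e → t)) → (((t → e) → (((e → (t → t)) → t) → (e → (e → e)))) → e)) combines with ombre of type (e → (e → t)): type (((t → e) → (((e → (t → t)) → t) → (e → (e → e)))) → e).
[yold [ombre [thark blicket]]] — [ombre [thark blicket]] of type (((t → e) → (((e → (t → t)) → t) → (e → (e → e)))) → e) combines with yold of type ((t → e) → (((e → (t → t)) → t) → (e → (e → e)))): type e.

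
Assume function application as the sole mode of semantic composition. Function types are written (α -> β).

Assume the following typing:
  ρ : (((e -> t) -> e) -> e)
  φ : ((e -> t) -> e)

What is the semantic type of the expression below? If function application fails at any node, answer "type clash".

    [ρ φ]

[ρ φ]: (((e -> t) -> e) -> e) applied to ((e -> t) -> e) yields e.

e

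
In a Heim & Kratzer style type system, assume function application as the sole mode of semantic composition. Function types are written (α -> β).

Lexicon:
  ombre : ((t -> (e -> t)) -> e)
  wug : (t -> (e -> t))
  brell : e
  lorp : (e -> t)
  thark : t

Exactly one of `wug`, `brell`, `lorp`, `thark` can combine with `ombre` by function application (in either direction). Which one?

wug — combines: ombre : ((t -> (e -> t)) -> e) takes wug : (t -> (e -> t)) as argument, giving e.
brell : e — ombre needs (t -> (e -> t)); brell needs nothing (atomic); neither fits.
lorp : (e -> t) — ombre needs (t -> (e -> t)); lorp needs e; neither fits.
thark : t — ombre needs (t -> (e -> t)); thark needs nothing (atomic); neither fits.

wug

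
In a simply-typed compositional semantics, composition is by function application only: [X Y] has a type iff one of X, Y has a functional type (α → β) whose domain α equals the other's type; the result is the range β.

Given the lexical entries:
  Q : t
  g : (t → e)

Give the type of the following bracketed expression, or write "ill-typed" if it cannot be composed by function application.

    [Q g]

e

[Q g]: g is (t → e), Q is t; result e.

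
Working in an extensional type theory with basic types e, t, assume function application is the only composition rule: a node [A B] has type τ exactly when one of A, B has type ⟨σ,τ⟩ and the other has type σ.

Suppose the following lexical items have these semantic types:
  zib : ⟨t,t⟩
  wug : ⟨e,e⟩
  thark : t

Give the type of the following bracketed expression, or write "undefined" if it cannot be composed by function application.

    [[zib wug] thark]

At [zib wug]: neither ⟨t,t⟩ nor ⟨e,e⟩ can take the other as argument; the node is ill-typed.

undefined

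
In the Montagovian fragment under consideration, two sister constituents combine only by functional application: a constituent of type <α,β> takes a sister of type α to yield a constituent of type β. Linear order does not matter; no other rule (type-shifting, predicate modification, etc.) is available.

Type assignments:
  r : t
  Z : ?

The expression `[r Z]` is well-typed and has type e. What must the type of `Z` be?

<t,e>

For [r Z] to have type e with r of type t, Z must be the function: Z : <t,e>.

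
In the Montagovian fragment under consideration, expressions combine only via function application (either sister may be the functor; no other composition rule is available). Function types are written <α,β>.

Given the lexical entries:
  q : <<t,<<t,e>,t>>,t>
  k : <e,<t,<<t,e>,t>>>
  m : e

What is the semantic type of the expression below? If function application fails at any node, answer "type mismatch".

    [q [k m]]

t

[k m]: functor k : <e,<t,<<t,e>,t>>>, argument m : e; result <t,<<t,e>,t>>.
[q [k m]]: functor q : <<t,<<t,e>,t>>,t>, argument [k m] : <t,<<t,e>,t>>; result t.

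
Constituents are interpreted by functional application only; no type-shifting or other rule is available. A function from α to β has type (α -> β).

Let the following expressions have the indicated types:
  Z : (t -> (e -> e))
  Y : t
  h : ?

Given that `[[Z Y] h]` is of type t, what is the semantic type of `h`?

[[Z Y] h] is required to be t. [Z Y] : (e -> e) cannot yield t as functor, so h : ((e -> e) -> t).

((e -> e) -> t)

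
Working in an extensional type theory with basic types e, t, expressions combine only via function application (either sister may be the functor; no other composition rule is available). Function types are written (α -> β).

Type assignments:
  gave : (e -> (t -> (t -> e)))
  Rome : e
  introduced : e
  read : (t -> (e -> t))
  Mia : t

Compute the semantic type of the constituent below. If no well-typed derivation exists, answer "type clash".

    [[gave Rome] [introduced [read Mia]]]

(t -> e)

[gave Rome]: functor gave : (e -> (t -> (t -> e))), argument Rome : e; result (t -> (t -> e)).
[read Mia]: functor read : (t -> (e -> t)), argument Mia : t; result (e -> t).
[introduced [read Mia]]: functor [read Mia] : (e -> t), argument introduced : e; result t.
[[gave Rome] [introduced [read Mia]]]: functor [gave Rome] : (t -> (t -> e)), argument [introduced [read Mia]] : t; result (t -> e).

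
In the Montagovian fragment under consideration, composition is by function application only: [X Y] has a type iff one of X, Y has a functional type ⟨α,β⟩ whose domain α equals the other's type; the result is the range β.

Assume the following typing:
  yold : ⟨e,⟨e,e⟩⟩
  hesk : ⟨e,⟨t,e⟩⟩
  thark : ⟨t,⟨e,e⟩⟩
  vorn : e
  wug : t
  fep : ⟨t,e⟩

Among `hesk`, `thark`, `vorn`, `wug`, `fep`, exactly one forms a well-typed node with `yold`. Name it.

vorn

hesk : ⟨e,⟨t,e⟩⟩ — does not combine with yold.
thark : ⟨t,⟨e,e⟩⟩ — does not combine with yold.
vorn — combines: yold : ⟨e,⟨e,e⟩⟩ takes vorn : e as argument, giving ⟨e,e⟩.
wug : t — does not combine with yold.
fep : ⟨t,e⟩ — does not combine with yold.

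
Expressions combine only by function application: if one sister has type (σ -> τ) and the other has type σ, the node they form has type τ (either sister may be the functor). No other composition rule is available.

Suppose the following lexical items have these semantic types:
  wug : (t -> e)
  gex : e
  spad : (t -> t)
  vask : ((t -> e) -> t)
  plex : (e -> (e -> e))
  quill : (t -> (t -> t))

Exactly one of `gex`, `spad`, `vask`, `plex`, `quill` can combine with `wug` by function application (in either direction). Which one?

vask

gex : e — does not combine with wug.
spad : (t -> t) — does not combine with wug.
vask — combines: vask : ((t -> e) -> t) takes wug : (t -> e) as argument, giving t.
plex : (e -> (e -> e)) — does not combine with wug.
quill : (t -> (t -> t)) — does not combine with wug.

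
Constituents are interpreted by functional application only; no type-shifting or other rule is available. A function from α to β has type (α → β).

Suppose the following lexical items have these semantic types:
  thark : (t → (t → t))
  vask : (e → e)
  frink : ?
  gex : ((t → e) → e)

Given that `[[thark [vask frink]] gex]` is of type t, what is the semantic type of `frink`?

((e → e) → ((t → (t → t)) → (((t → e) → e) → t)))

At [[thark [vask frink]] gex] (required: t): gex is ((t → e) → e), which is not a function with range t; hence [thark [vask frink]] is the functor — type (((t → e) → e) → t).
At [thark [vask frink]] (required: (((t → e) → e) → t)): thark is (t → (t → t)), which is not a function with range (((t → e) → e) → t); hence [vask frink] is the functor — type ((t → (t → t)) → (((t → e) → e) → t)).
At [vask frink] (required: ((t → (t → t)) → (((t → e) → e) → t))): vask is (e → e), which is not a function with range ((t → (t → t)) → (((t → e) → e) → t)); hence frink is the functor — type ((e → e) → ((t → (t → t)) → (((t → e) → e) → t))).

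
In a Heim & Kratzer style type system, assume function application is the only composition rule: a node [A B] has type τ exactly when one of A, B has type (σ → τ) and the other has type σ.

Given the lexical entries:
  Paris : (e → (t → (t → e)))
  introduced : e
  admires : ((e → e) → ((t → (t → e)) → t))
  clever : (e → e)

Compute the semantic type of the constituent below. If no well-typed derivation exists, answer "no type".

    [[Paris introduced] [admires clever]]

[Paris introduced]: (e → (t → (t → e))) applied to e yields (t → (t → e)).
[admires clever]: ((e → e) → ((t → (t → e)) → t)) applied to (e → e) yields ((t → (t → e)) → t).
[[Paris introduced] [admires clever]]: ((t → (t → e)) → t) applied to (t → (t → e)) yields t.

t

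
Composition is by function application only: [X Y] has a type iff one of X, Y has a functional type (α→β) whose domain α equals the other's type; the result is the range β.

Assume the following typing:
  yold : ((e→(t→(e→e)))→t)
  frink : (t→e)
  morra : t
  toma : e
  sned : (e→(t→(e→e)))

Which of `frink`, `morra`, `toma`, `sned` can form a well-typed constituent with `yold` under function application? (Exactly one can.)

sned

frink : (t→e) — no; yold wants (e→(t→(e→e))), and frink wants t.
morra : t — no; yold wants (e→(t→(e→e))), and morra wants nothing (atomic).
toma : e — no; yold wants (e→(t→(e→e))), and toma wants nothing (atomic).
sned — combines: yold : ((e→(t→(e→e)))→t) takes sned : (e→(t→(e→e))) as argument, giving t.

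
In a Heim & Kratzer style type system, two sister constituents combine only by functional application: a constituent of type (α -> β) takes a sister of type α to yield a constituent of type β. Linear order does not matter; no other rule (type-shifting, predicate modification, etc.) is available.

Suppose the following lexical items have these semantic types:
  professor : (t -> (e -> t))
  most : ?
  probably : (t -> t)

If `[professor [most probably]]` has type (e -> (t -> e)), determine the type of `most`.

((t -> t) -> ((t -> (e -> t)) -> (e -> (t -> e))))

At [professor [most probably]] (required: (e -> (t -> e))): professor is (t -> (e -> t)), which is not a function with range (e -> (t -> e)); hence [most probably] is the functor — type ((t -> (e -> t)) -> (e -> (t -> e))).
At [most probably] (required: ((t -> (e -> t)) -> (e -> (t -> e)))): probably is (t -> t), which is not a function with range ((t -> (e -> t)) -> (e -> (t -> e))); hence most is the functor — type ((t -> t) -> ((t -> (e -> t)) -> (e -> (t -> e)))).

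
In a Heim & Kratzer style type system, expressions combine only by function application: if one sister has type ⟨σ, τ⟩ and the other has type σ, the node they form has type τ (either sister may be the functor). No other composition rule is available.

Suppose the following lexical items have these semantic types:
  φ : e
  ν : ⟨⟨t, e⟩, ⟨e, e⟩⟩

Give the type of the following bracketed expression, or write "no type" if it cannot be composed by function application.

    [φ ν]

At [φ ν]: neither e nor ⟨⟨t, e⟩, ⟨e, e⟩⟩ can take the other as argument; the node is ill-typed.

no type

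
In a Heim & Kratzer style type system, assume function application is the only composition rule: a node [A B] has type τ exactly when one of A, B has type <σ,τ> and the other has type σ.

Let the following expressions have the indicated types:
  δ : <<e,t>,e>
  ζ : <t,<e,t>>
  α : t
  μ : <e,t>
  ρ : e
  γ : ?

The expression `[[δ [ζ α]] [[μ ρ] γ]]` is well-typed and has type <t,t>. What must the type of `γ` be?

[[δ [ζ α]] [[μ ρ] γ]] is required to be <t,t>. [δ [ζ α]] : e cannot yield <t,t> as functor, so [[μ ρ] γ] : <e,<t,t>>.
[[μ ρ] γ] is required to be <e,<t,t>>. [μ ρ] : t cannot yield <e,<t,t>> as functor, so γ : <t,<e,<t,t>>>.

<t,<e,<t,t>>>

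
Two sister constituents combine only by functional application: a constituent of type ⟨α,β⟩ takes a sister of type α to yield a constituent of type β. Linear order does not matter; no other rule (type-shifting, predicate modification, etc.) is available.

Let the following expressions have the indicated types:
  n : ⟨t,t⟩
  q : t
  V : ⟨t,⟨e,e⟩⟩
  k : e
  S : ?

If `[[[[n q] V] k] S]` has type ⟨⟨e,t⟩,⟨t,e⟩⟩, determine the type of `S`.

⟨e,⟨⟨e,t⟩,⟨t,e⟩⟩⟩

At [[[[n q] V] k] S] (required: ⟨⟨e,t⟩,⟨t,e⟩⟩): [[[n q] V] k] is e, which is not a function with range ⟨⟨e,t⟩,⟨t,e⟩⟩; hence S is the functor — type ⟨e,⟨⟨e,t⟩,⟨t,e⟩⟩⟩.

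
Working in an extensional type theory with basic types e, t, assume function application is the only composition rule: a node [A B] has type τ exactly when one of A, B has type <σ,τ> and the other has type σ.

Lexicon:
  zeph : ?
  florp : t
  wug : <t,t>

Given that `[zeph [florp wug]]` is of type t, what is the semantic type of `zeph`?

[zeph [florp wug]] must have type t. The sister [florp wug] has type t; that is not a function onto t, so zeph must be the functor, of type <t,t>.

<t,t>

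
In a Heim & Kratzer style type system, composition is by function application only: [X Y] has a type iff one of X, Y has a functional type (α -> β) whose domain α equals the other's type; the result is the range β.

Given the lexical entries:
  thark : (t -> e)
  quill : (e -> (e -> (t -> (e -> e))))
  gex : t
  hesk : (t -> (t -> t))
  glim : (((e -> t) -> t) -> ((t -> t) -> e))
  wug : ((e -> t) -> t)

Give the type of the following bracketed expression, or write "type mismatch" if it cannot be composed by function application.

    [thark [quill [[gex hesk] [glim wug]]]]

At [gex hesk], hesk : (t -> (t -> t)) takes gex : t, giving (t -> t).
At [glim wug], glim : (((e -> t) -> t) -> ((t -> t) -> e)) takes wug : ((e -> t) -> t), giving ((t -> t) -> e).
At [[gex hesk] [glim wug]], [glim wug] : ((t -> t) -> e) takes [gex hesk] : (t -> t), giving e.
At [quill [[gex hesk] [glim wug]]], quill : (e -> (e -> (t -> (e -> e)))) takes [[gex hesk] [glim wug]] : e, giving (e -> (t -> (e -> e))).
At [thark [quill [[gex hesk] [glim wug]]]]: neither (t -> e) nor (e -> (t -> (e -> e))) can take the other as argument; the node is ill-typed.

type mismatch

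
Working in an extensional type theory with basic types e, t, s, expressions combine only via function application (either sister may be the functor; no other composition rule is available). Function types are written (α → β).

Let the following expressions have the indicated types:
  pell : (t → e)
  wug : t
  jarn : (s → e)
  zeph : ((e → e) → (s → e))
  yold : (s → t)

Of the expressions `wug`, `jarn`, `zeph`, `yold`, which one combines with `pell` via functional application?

wug

wug — combines: pell : (t → e) takes wug : t as argument, giving e.
jarn : (s → e) — neither side's domain matches the other.
zeph : ((e → e) → (s → e)) — neither side's domain matches the other.
yold : (s → t) — neither side's domain matches the other.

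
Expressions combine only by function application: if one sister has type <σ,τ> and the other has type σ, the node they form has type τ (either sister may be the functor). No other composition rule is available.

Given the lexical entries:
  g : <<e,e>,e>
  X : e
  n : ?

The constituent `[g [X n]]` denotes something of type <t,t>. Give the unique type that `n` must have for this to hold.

<e,<<<e,e>,e>,<t,t>>>

[g [X n]] must have type <t,t>. The sister g has type <<e,e>,e>; that is not a function onto <t,t>, so [X n] must be the functor, of type <<<e,e>,e>,<t,t>>.
[X n] must have type <<<e,e>,e>,<t,t>>. The sister X has type e; that is not a function onto <<<e,e>,e>,<t,t>>, so n must be the functor, of type <e,<<<e,e>,e>,<t,t>>>.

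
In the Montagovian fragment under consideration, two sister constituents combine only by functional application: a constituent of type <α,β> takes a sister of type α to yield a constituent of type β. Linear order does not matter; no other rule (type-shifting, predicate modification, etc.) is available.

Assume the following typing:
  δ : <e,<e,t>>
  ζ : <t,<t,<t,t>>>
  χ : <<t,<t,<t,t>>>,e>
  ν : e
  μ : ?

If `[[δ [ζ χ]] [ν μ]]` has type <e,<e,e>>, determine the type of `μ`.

[[δ [ζ χ]] [ν μ]] is required to be <e,<e,e>>. [δ [ζ χ]] : <e,t> cannot yield <e,<e,e>> as functor, so [ν μ] : <<e,t>,<e,<e,e>>>.
[ν μ] is required to be <<e,t>,<e,<e,e>>>. ν : e cannot yield <<e,t>,<e,<e,e>>> as functor, so μ : <e,<<e,t>,<e,<e,e>>>>.

<e,<<e,t>,<e,<e,e>>>>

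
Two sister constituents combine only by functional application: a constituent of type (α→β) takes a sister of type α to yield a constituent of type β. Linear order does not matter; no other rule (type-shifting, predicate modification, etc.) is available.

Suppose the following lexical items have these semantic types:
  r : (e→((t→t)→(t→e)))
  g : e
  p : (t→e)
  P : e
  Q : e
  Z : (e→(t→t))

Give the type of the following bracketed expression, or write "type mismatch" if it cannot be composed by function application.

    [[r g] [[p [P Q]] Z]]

[r g]: (e→((t→t)→(t→e))) applied to e yields ((t→t)→(t→e)).
[P Q]: e with e — neither is a function whose domain matches the other; composition fails here.

type mismatch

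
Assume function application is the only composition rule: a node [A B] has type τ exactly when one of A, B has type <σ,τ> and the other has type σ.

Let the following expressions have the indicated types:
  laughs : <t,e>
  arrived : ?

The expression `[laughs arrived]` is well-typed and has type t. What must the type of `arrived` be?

[laughs arrived] is required to be t. laughs : <t,e> cannot yield t as functor, so arrived : <<t,e>,t>.

<<t,e>,t>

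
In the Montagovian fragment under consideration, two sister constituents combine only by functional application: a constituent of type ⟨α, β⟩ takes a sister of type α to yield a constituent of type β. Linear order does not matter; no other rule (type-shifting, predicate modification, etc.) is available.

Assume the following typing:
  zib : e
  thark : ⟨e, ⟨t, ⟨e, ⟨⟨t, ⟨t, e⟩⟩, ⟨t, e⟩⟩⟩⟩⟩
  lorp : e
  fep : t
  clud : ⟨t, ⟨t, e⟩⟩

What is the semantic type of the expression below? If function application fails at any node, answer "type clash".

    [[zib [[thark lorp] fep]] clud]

[thark lorp]: ⟨e, ⟨t, ⟨e, ⟨⟨t, ⟨t, e⟩⟩, ⟨t, e⟩⟩⟩⟩⟩ applied to e yields ⟨t, ⟨e, ⟨⟨t, ⟨t, e⟩⟩, ⟨t, e⟩⟩⟩⟩.
[[thark lorp] fep]: ⟨t, ⟨e, ⟨⟨t, ⟨t, e⟩⟩, ⟨t, e⟩⟩⟩⟩ applied to t yields ⟨e, ⟨⟨t, ⟨t, e⟩⟩, ⟨t, e⟩⟩⟩.
[zib [[thark lorp] fep]]: ⟨e, ⟨⟨t, ⟨t, e⟩⟩, ⟨t, e⟩⟩⟩ applied to e yields ⟨⟨t, ⟨t, e⟩⟩, ⟨t, e⟩⟩.
[[zib [[thark lorp] fep]] clud]: ⟨⟨t, ⟨t, e⟩⟩, ⟨t, e⟩⟩ applied to ⟨t, ⟨t, e⟩⟩ yields ⟨t, e⟩.

⟨t, e⟩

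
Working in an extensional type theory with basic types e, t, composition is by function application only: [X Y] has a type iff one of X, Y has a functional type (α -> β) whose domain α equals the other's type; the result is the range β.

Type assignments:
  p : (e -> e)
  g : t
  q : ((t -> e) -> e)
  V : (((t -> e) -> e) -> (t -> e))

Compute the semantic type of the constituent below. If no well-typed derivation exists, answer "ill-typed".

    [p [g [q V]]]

e

[q V]: functor V : (((t -> e) -> e) -> (t -> e)), argument q : ((t -> e) -> e); result (t -> e).
[g [q V]]: functor [q V] : (t -> e), argument g : t; result e.
[p [g [q V]]]: functor p : (e -> e), argument [g [q V]] : e; result e.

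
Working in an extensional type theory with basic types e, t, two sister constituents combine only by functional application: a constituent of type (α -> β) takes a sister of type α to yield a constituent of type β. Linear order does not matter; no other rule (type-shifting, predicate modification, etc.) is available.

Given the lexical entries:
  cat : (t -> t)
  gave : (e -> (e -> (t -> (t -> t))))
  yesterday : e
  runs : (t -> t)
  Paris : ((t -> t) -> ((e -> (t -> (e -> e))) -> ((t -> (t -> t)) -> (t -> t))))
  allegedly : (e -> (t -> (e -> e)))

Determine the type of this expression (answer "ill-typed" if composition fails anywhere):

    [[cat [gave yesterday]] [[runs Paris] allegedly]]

[gave yesterday]: gave is (e -> (e -> (t -> (t -> t)))), yesterday is e; result (e -> (t -> (t -> t))).
[cat [gave yesterday]]: (t -> t) with (e -> (t -> (t -> t))) — neither is a function whose domain matches the other; composition fails here.

ill-typed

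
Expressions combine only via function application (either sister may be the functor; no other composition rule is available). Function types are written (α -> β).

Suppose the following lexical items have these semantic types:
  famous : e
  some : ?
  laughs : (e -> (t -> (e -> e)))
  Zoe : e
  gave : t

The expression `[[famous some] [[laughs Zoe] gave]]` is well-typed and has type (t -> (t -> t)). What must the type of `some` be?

(e -> ((e -> e) -> (t -> (t -> t))))

At [[famous some] [[laughs Zoe] gave]] (required: (t -> (t -> t))): [[laughs Zoe] gave] is (e -> e), which is not a function with range (t -> (t -> t)); hence [famous some] is the functor — type ((e -> e) -> (t -> (t -> t))).
At [famous some] (required: ((e -> e) -> (t -> (t -> t)))): famous is e, which is not a function with range ((e -> e) -> (t -> (t -> t))); hence some is the functor — type (e -> ((e -> e) -> (t -> (t -> t)))).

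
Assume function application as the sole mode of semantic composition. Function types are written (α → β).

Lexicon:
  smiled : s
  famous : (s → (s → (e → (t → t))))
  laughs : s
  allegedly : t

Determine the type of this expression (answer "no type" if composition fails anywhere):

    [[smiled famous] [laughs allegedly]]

[smiled famous]: functor famous : (s → (s → (e → (t → t)))), argument smiled : s; result (s → (e → (t → t))).
[laughs allegedly]: s and t cannot combine by function application — type clash.

no type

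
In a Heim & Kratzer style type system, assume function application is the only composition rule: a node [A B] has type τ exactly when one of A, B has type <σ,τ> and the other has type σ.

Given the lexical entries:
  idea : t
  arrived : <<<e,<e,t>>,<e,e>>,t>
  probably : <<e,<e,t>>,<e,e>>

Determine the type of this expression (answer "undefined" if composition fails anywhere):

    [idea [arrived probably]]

[arrived probably]: arrived is <<<e,<e,t>>,<e,e>>,t>, probably is <<e,<e,t>>,<e,e>>; result t.
[idea [arrived probably]]: t with t — neither is a function whose domain matches the other; composition fails here.

undefined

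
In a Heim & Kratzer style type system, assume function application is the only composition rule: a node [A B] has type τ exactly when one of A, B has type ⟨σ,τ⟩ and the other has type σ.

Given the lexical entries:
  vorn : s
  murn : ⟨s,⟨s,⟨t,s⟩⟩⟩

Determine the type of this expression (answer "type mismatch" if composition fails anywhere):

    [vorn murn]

⟨s,⟨t,s⟩⟩

[vorn murn]: murn is ⟨s,⟨s,⟨t,s⟩⟩⟩, vorn is s; result ⟨s,⟨t,s⟩⟩.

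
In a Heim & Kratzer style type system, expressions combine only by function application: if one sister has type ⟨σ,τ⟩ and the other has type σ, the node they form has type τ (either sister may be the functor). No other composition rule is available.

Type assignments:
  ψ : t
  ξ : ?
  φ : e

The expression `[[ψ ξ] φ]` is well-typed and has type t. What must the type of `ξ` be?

[[ψ ξ] φ] must have type t. The sister φ has type e; that is not a function onto t, so [ψ ξ] must be the functor, of type ⟨e,t⟩.
[ψ ξ] must have type ⟨e,t⟩. The sister ψ has type t; that is not a function onto ⟨e,t⟩, so ξ must be the functor, of type ⟨t,⟨e,t⟩⟩.

⟨t,⟨e,t⟩⟩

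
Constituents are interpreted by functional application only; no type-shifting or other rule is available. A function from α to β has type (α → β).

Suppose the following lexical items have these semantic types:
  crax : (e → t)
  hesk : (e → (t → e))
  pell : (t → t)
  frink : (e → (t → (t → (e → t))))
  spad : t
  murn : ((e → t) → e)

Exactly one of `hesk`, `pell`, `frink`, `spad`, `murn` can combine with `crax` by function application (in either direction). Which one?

murn

hesk : (e → (t → e)) — neither side's domain matches the other.
pell : (t → t) — neither side's domain matches the other.
frink : (e → (t → (t → (e → t)))) — neither side's domain matches the other.
spad : t — neither side's domain matches the other.
murn — combines: murn : ((e → t) → e) takes crax : (e → t) as argument, giving e.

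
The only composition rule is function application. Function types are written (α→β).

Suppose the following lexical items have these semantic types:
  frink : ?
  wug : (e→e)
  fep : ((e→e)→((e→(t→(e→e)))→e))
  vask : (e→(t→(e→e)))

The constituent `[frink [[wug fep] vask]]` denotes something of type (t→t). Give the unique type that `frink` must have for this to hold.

(e→(t→t))

[frink [[wug fep] vask]] is required to be (t→t). [[wug fep] vask] : e cannot yield (t→t) as functor, so frink : (e→(t→t)).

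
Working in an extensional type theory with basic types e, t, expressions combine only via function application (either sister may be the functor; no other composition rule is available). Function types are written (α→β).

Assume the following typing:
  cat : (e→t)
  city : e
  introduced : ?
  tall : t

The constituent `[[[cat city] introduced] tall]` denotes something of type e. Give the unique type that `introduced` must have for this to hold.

[[[cat city] introduced] tall] must have type e. The sister tall has type t; that is not a function onto e, so [[cat city] introduced] must be the functor, of type (t→e).
[[cat city] introduced] must have type (t→e). The sister [cat city] has type t; that is not a function onto (t→e), so introduced must be the functor, of type (t→(t→e)).

(t→(t→e))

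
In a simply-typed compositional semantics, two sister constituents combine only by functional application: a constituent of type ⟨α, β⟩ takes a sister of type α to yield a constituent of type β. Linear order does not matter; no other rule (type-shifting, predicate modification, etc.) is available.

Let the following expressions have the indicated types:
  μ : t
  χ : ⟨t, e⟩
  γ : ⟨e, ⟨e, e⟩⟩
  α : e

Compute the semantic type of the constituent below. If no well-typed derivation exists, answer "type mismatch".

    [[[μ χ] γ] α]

[μ χ] — χ of type ⟨t, e⟩ combines with μ of type t: type e.
[[μ χ] γ] — γ of type ⟨e, ⟨e, e⟩⟩ combines with [μ χ] of type e: type ⟨e, e⟩.
[[[μ χ] γ] α] — [[μ χ] γ] of type ⟨e, e⟩ combines with α of type e: type e.

e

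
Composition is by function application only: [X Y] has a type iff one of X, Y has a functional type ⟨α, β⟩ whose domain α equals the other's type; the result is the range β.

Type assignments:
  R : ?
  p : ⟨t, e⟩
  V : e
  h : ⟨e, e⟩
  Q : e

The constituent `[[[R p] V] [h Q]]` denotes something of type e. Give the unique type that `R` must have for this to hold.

⟨⟨t, e⟩, ⟨e, ⟨e, e⟩⟩⟩

For [[[R p] V] [h Q]] to have type e with [h Q] of type e, [[R p] V] must be the function: [[R p] V] : ⟨e, e⟩.
For [[R p] V] to have type ⟨e, e⟩ with V of type e, [R p] must be the function: [R p] : ⟨e, ⟨e, e⟩⟩.
For [R p] to have type ⟨e, ⟨e, e⟩⟩ with p of type ⟨t, e⟩, R must be the function: R : ⟨⟨t, e⟩, ⟨e, ⟨e, e⟩⟩⟩.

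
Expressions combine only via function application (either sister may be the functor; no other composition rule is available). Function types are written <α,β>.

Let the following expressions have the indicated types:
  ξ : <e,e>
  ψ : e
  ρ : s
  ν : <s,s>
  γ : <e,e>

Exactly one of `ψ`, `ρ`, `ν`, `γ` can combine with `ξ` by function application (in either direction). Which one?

ψ

ψ — combines: ξ : <e,e> takes ψ : e as argument, giving e.
ρ : s — does not combine with ξ.
ν : <s,s> — does not combine with ξ.
γ : <e,e> — does not combine with ξ.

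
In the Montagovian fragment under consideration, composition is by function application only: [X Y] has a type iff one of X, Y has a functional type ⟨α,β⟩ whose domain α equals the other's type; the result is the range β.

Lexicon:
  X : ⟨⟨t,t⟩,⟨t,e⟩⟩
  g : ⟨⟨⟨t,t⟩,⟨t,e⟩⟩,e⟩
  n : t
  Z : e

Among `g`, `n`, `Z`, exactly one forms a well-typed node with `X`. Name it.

g

g — combines: g : ⟨⟨⟨t,t⟩,⟨t,e⟩⟩,e⟩ takes X : ⟨⟨t,t⟩,⟨t,e⟩⟩ as argument, giving e.
n : t — does not combine with X.
Z : e — does not combine with X.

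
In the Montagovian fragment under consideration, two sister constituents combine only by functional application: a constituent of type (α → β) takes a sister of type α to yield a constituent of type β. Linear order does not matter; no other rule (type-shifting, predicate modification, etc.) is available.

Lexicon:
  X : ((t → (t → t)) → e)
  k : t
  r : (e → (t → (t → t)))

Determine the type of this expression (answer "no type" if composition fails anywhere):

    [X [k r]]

At [k r]: neither t nor (e → (t → (t → t))) can take the other as argument; the node is ill-typed.

no type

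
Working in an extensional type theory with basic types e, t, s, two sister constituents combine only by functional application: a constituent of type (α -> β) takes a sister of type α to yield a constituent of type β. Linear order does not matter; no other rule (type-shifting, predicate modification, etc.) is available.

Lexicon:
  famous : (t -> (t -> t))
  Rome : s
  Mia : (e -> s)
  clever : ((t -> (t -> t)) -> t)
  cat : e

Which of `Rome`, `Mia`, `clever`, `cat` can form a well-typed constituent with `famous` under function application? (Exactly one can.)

clever

Rome : s — neither side's domain matches the other.
Mia : (e -> s) — neither side's domain matches the other.
clever — combines: clever : ((t -> (t -> t)) -> t) takes famous : (t -> (t -> t)) as argument, giving t.
cat : e — neither side's domain matches the other.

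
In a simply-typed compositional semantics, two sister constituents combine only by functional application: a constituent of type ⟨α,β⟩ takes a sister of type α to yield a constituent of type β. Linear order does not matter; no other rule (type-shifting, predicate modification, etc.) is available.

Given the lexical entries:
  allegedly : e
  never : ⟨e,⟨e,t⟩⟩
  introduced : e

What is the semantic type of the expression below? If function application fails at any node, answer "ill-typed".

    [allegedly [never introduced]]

t

[never introduced]: functor never : ⟨e,⟨e,t⟩⟩, argument introduced : e; result ⟨e,t⟩.
[allegedly [never introduced]]: functor [never introduced] : ⟨e,t⟩, argument allegedly : e; result t.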